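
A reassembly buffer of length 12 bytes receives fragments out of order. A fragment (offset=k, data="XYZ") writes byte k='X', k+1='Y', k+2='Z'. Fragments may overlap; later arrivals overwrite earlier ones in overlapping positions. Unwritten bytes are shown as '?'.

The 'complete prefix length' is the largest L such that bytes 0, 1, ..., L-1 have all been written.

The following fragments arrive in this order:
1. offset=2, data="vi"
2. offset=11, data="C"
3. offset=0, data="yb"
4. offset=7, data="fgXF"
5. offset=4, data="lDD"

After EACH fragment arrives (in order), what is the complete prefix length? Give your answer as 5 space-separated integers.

Fragment 1: offset=2 data="vi" -> buffer=??vi???????? -> prefix_len=0
Fragment 2: offset=11 data="C" -> buffer=??vi???????C -> prefix_len=0
Fragment 3: offset=0 data="yb" -> buffer=ybvi???????C -> prefix_len=4
Fragment 4: offset=7 data="fgXF" -> buffer=ybvi???fgXFC -> prefix_len=4
Fragment 5: offset=4 data="lDD" -> buffer=ybvilDDfgXFC -> prefix_len=12

Answer: 0 0 4 4 12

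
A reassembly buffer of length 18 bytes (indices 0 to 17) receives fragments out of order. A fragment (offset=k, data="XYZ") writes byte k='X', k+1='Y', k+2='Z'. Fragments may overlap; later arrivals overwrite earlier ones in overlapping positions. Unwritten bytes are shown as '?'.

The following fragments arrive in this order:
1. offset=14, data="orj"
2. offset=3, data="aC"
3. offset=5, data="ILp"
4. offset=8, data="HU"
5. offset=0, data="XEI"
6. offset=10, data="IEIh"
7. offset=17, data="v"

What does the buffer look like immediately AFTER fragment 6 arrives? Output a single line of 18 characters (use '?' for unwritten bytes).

Fragment 1: offset=14 data="orj" -> buffer=??????????????orj?
Fragment 2: offset=3 data="aC" -> buffer=???aC?????????orj?
Fragment 3: offset=5 data="ILp" -> buffer=???aCILp??????orj?
Fragment 4: offset=8 data="HU" -> buffer=???aCILpHU????orj?
Fragment 5: offset=0 data="XEI" -> buffer=XEIaCILpHU????orj?
Fragment 6: offset=10 data="IEIh" -> buffer=XEIaCILpHUIEIhorj?

Answer: XEIaCILpHUIEIhorj?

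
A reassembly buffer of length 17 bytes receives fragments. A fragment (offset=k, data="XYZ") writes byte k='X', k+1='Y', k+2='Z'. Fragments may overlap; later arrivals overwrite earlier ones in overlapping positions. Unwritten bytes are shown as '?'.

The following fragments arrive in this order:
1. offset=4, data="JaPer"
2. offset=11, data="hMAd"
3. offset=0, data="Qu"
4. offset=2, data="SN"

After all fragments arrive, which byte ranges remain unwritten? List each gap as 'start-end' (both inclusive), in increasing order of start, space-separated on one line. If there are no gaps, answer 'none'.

Answer: 9-10 15-16

Derivation:
Fragment 1: offset=4 len=5
Fragment 2: offset=11 len=4
Fragment 3: offset=0 len=2
Fragment 4: offset=2 len=2
Gaps: 9-10 15-16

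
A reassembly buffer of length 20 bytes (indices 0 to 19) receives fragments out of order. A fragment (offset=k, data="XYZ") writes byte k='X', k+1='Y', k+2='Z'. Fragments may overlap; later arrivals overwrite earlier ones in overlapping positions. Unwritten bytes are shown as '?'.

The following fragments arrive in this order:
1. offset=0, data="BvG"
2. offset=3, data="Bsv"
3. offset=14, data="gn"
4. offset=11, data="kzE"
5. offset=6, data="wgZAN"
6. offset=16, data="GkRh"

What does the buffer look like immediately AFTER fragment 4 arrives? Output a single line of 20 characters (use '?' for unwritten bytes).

Fragment 1: offset=0 data="BvG" -> buffer=BvG?????????????????
Fragment 2: offset=3 data="Bsv" -> buffer=BvGBsv??????????????
Fragment 3: offset=14 data="gn" -> buffer=BvGBsv????????gn????
Fragment 4: offset=11 data="kzE" -> buffer=BvGBsv?????kzEgn????

Answer: BvGBsv?????kzEgn????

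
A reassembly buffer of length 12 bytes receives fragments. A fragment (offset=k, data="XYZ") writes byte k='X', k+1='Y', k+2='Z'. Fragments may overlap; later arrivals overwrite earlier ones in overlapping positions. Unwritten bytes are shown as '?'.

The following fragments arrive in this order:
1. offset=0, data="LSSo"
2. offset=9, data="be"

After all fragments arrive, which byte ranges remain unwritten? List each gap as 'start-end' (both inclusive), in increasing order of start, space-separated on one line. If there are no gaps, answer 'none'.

Fragment 1: offset=0 len=4
Fragment 2: offset=9 len=2
Gaps: 4-8 11-11

Answer: 4-8 11-11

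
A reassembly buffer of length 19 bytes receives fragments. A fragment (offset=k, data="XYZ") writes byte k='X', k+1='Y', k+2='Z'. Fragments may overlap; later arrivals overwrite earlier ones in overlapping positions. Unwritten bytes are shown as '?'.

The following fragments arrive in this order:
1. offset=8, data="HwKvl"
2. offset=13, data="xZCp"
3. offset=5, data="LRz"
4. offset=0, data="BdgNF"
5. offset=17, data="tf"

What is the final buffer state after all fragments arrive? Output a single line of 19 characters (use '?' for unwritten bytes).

Fragment 1: offset=8 data="HwKvl" -> buffer=????????HwKvl??????
Fragment 2: offset=13 data="xZCp" -> buffer=????????HwKvlxZCp??
Fragment 3: offset=5 data="LRz" -> buffer=?????LRzHwKvlxZCp??
Fragment 4: offset=0 data="BdgNF" -> buffer=BdgNFLRzHwKvlxZCp??
Fragment 5: offset=17 data="tf" -> buffer=BdgNFLRzHwKvlxZCptf

Answer: BdgNFLRzHwKvlxZCptf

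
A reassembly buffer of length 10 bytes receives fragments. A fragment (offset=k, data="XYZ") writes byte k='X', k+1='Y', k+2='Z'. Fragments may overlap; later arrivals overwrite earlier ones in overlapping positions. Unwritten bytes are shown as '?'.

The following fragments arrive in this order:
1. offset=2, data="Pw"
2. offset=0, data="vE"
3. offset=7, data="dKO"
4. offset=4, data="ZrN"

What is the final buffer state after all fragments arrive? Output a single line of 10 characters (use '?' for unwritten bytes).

Answer: vEPwZrNdKO

Derivation:
Fragment 1: offset=2 data="Pw" -> buffer=??Pw??????
Fragment 2: offset=0 data="vE" -> buffer=vEPw??????
Fragment 3: offset=7 data="dKO" -> buffer=vEPw???dKO
Fragment 4: offset=4 data="ZrN" -> buffer=vEPwZrNdKO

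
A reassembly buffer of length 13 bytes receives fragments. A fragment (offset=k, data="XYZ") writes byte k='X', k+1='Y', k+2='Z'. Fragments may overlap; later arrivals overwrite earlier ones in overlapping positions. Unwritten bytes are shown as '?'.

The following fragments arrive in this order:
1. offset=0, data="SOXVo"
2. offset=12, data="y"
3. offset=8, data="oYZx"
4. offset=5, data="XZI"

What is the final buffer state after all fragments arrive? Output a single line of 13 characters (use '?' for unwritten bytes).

Answer: SOXVoXZIoYZxy

Derivation:
Fragment 1: offset=0 data="SOXVo" -> buffer=SOXVo????????
Fragment 2: offset=12 data="y" -> buffer=SOXVo???????y
Fragment 3: offset=8 data="oYZx" -> buffer=SOXVo???oYZxy
Fragment 4: offset=5 data="XZI" -> buffer=SOXVoXZIoYZxy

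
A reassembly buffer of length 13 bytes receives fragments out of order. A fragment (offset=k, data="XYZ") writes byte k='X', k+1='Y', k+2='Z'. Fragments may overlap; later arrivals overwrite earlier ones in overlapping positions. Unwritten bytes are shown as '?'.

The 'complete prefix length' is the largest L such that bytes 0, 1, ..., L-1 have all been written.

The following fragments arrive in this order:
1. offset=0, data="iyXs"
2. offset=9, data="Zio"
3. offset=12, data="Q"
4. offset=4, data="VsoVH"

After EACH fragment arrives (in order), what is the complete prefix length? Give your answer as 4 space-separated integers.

Answer: 4 4 4 13

Derivation:
Fragment 1: offset=0 data="iyXs" -> buffer=iyXs????????? -> prefix_len=4
Fragment 2: offset=9 data="Zio" -> buffer=iyXs?????Zio? -> prefix_len=4
Fragment 3: offset=12 data="Q" -> buffer=iyXs?????ZioQ -> prefix_len=4
Fragment 4: offset=4 data="VsoVH" -> buffer=iyXsVsoVHZioQ -> prefix_len=13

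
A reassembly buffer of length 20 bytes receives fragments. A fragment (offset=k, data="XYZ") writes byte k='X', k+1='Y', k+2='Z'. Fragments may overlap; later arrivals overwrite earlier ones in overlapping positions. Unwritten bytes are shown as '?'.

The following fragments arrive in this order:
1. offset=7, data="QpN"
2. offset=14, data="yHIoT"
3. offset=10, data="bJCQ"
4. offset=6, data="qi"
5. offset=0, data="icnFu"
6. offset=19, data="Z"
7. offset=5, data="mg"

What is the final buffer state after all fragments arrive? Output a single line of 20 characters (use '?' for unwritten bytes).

Fragment 1: offset=7 data="QpN" -> buffer=???????QpN??????????
Fragment 2: offset=14 data="yHIoT" -> buffer=???????QpN????yHIoT?
Fragment 3: offset=10 data="bJCQ" -> buffer=???????QpNbJCQyHIoT?
Fragment 4: offset=6 data="qi" -> buffer=??????qipNbJCQyHIoT?
Fragment 5: offset=0 data="icnFu" -> buffer=icnFu?qipNbJCQyHIoT?
Fragment 6: offset=19 data="Z" -> buffer=icnFu?qipNbJCQyHIoTZ
Fragment 7: offset=5 data="mg" -> buffer=icnFumgipNbJCQyHIoTZ

Answer: icnFumgipNbJCQyHIoTZ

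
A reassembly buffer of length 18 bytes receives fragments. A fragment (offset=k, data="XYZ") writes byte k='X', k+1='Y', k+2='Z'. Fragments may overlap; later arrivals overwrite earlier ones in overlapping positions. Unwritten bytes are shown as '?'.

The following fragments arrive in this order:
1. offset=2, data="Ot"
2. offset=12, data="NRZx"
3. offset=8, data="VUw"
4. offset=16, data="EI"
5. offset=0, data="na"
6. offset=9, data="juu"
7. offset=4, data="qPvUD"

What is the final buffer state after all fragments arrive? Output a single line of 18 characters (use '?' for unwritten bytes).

Fragment 1: offset=2 data="Ot" -> buffer=??Ot??????????????
Fragment 2: offset=12 data="NRZx" -> buffer=??Ot????????NRZx??
Fragment 3: offset=8 data="VUw" -> buffer=??Ot????VUw?NRZx??
Fragment 4: offset=16 data="EI" -> buffer=??Ot????VUw?NRZxEI
Fragment 5: offset=0 data="na" -> buffer=naOt????VUw?NRZxEI
Fragment 6: offset=9 data="juu" -> buffer=naOt????VjuuNRZxEI
Fragment 7: offset=4 data="qPvUD" -> buffer=naOtqPvUDjuuNRZxEI

Answer: naOtqPvUDjuuNRZxEI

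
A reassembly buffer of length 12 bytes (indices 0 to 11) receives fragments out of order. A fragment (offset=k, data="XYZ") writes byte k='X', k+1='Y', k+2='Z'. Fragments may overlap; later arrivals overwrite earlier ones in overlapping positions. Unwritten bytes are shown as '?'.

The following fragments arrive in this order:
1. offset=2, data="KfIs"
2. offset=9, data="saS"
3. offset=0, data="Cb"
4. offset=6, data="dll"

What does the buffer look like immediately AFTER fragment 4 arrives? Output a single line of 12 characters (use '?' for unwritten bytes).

Fragment 1: offset=2 data="KfIs" -> buffer=??KfIs??????
Fragment 2: offset=9 data="saS" -> buffer=??KfIs???saS
Fragment 3: offset=0 data="Cb" -> buffer=CbKfIs???saS
Fragment 4: offset=6 data="dll" -> buffer=CbKfIsdllsaS

Answer: CbKfIsdllsaS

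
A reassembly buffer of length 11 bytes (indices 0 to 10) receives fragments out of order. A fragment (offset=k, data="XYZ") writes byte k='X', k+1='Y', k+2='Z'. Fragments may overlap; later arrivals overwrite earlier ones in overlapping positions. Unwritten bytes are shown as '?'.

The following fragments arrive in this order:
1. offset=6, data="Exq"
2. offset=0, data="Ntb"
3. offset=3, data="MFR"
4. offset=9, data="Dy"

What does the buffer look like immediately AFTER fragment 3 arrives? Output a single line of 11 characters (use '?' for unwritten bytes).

Answer: NtbMFRExq??

Derivation:
Fragment 1: offset=6 data="Exq" -> buffer=??????Exq??
Fragment 2: offset=0 data="Ntb" -> buffer=Ntb???Exq??
Fragment 3: offset=3 data="MFR" -> buffer=NtbMFRExq??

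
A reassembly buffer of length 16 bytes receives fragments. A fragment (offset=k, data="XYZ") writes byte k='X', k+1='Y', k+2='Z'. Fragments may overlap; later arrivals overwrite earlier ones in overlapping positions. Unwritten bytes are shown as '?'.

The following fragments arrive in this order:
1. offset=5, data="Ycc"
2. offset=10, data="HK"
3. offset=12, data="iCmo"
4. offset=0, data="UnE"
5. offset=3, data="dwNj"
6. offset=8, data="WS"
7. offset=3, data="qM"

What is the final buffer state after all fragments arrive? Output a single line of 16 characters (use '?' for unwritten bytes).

Answer: UnEqMNjcWSHKiCmo

Derivation:
Fragment 1: offset=5 data="Ycc" -> buffer=?????Ycc????????
Fragment 2: offset=10 data="HK" -> buffer=?????Ycc??HK????
Fragment 3: offset=12 data="iCmo" -> buffer=?????Ycc??HKiCmo
Fragment 4: offset=0 data="UnE" -> buffer=UnE??Ycc??HKiCmo
Fragment 5: offset=3 data="dwNj" -> buffer=UnEdwNjc??HKiCmo
Fragment 6: offset=8 data="WS" -> buffer=UnEdwNjcWSHKiCmo
Fragment 7: offset=3 data="qM" -> buffer=UnEqMNjcWSHKiCmo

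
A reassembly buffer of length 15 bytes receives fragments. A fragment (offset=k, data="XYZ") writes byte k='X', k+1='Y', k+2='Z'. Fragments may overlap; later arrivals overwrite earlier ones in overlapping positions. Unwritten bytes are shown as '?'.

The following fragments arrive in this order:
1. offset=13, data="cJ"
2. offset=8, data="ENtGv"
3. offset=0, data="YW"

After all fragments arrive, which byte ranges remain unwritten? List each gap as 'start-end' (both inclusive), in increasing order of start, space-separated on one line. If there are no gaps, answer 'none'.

Answer: 2-7

Derivation:
Fragment 1: offset=13 len=2
Fragment 2: offset=8 len=5
Fragment 3: offset=0 len=2
Gaps: 2-7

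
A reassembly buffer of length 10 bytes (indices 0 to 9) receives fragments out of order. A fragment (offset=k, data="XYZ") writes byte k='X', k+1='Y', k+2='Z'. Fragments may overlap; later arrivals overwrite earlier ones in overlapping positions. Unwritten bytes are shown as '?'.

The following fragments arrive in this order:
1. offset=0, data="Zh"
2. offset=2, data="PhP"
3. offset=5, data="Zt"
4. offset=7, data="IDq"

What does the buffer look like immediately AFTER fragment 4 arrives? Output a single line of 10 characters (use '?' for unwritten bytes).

Answer: ZhPhPZtIDq

Derivation:
Fragment 1: offset=0 data="Zh" -> buffer=Zh????????
Fragment 2: offset=2 data="PhP" -> buffer=ZhPhP?????
Fragment 3: offset=5 data="Zt" -> buffer=ZhPhPZt???
Fragment 4: offset=7 data="IDq" -> buffer=ZhPhPZtIDq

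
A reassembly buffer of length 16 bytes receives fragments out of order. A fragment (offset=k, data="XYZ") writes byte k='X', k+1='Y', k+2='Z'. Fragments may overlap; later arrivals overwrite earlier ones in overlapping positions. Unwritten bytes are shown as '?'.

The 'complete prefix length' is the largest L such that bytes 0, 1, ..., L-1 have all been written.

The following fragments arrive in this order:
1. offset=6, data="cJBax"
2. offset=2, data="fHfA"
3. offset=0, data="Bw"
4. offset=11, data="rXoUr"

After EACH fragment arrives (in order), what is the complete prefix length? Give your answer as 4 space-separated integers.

Fragment 1: offset=6 data="cJBax" -> buffer=??????cJBax????? -> prefix_len=0
Fragment 2: offset=2 data="fHfA" -> buffer=??fHfAcJBax????? -> prefix_len=0
Fragment 3: offset=0 data="Bw" -> buffer=BwfHfAcJBax????? -> prefix_len=11
Fragment 4: offset=11 data="rXoUr" -> buffer=BwfHfAcJBaxrXoUr -> prefix_len=16

Answer: 0 0 11 16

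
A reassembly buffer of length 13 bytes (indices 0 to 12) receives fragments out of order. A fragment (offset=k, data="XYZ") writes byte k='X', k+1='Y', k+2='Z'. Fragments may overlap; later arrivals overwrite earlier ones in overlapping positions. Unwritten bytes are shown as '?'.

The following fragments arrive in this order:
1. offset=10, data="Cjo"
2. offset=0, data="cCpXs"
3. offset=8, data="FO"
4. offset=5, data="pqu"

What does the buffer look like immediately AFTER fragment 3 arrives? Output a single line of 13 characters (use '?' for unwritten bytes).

Fragment 1: offset=10 data="Cjo" -> buffer=??????????Cjo
Fragment 2: offset=0 data="cCpXs" -> buffer=cCpXs?????Cjo
Fragment 3: offset=8 data="FO" -> buffer=cCpXs???FOCjo

Answer: cCpXs???FOCjo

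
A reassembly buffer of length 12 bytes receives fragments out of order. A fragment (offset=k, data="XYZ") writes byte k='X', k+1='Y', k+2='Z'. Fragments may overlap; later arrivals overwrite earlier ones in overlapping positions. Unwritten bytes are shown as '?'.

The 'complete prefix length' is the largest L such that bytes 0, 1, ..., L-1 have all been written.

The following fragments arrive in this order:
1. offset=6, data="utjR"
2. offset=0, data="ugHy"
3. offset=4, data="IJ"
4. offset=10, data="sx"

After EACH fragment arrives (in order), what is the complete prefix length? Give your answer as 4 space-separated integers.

Fragment 1: offset=6 data="utjR" -> buffer=??????utjR?? -> prefix_len=0
Fragment 2: offset=0 data="ugHy" -> buffer=ugHy??utjR?? -> prefix_len=4
Fragment 3: offset=4 data="IJ" -> buffer=ugHyIJutjR?? -> prefix_len=10
Fragment 4: offset=10 data="sx" -> buffer=ugHyIJutjRsx -> prefix_len=12

Answer: 0 4 10 12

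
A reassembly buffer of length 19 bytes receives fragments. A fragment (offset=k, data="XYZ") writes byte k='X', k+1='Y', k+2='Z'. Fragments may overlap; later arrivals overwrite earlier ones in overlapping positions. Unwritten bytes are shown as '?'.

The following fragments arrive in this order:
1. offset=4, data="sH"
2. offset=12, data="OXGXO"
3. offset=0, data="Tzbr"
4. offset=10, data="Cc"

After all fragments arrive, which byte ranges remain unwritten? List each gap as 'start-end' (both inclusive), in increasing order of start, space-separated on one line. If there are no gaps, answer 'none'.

Answer: 6-9 17-18

Derivation:
Fragment 1: offset=4 len=2
Fragment 2: offset=12 len=5
Fragment 3: offset=0 len=4
Fragment 4: offset=10 len=2
Gaps: 6-9 17-18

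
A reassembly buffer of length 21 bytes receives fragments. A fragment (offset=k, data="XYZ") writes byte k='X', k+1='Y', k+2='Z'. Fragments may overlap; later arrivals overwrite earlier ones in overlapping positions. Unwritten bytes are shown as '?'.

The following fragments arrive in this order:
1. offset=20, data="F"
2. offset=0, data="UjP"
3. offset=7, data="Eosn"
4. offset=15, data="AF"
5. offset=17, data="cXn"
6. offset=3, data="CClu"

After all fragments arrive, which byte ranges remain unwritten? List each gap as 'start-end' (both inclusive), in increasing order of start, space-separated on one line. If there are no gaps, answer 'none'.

Answer: 11-14

Derivation:
Fragment 1: offset=20 len=1
Fragment 2: offset=0 len=3
Fragment 3: offset=7 len=4
Fragment 4: offset=15 len=2
Fragment 5: offset=17 len=3
Fragment 6: offset=3 len=4
Gaps: 11-14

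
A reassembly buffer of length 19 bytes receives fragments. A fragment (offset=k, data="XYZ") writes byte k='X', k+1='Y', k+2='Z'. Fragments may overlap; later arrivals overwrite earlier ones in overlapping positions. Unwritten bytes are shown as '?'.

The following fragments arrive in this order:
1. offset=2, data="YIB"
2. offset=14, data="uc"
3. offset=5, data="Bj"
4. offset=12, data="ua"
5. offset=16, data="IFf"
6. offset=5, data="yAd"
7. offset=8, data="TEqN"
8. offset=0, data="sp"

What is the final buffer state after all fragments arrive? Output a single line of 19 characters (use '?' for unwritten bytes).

Answer: spYIByAdTEqNuaucIFf

Derivation:
Fragment 1: offset=2 data="YIB" -> buffer=??YIB??????????????
Fragment 2: offset=14 data="uc" -> buffer=??YIB?????????uc???
Fragment 3: offset=5 data="Bj" -> buffer=??YIBBj???????uc???
Fragment 4: offset=12 data="ua" -> buffer=??YIBBj?????uauc???
Fragment 5: offset=16 data="IFf" -> buffer=??YIBBj?????uaucIFf
Fragment 6: offset=5 data="yAd" -> buffer=??YIByAd????uaucIFf
Fragment 7: offset=8 data="TEqN" -> buffer=??YIByAdTEqNuaucIFf
Fragment 8: offset=0 data="sp" -> buffer=spYIByAdTEqNuaucIFf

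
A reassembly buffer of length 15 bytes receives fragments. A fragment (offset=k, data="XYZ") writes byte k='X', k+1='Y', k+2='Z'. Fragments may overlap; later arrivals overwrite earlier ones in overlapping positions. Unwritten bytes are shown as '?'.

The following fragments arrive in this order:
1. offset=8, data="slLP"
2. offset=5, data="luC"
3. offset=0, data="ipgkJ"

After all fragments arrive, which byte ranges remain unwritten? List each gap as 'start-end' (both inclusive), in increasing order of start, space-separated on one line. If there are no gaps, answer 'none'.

Answer: 12-14

Derivation:
Fragment 1: offset=8 len=4
Fragment 2: offset=5 len=3
Fragment 3: offset=0 len=5
Gaps: 12-14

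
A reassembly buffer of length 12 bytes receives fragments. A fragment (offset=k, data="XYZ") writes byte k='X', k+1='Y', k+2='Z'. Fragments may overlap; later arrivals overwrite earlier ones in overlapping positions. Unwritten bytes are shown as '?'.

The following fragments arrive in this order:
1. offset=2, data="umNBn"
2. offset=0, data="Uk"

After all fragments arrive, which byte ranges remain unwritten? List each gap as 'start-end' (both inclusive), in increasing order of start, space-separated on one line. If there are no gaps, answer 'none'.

Fragment 1: offset=2 len=5
Fragment 2: offset=0 len=2
Gaps: 7-11

Answer: 7-11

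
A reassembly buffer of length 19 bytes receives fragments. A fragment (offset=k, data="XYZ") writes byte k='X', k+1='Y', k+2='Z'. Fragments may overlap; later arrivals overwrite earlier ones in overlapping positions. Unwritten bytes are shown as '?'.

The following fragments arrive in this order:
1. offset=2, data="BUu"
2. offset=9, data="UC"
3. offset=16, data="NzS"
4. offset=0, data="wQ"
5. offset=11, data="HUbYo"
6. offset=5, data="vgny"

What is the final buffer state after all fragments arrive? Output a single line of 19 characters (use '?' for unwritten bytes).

Fragment 1: offset=2 data="BUu" -> buffer=??BUu??????????????
Fragment 2: offset=9 data="UC" -> buffer=??BUu????UC????????
Fragment 3: offset=16 data="NzS" -> buffer=??BUu????UC?????NzS
Fragment 4: offset=0 data="wQ" -> buffer=wQBUu????UC?????NzS
Fragment 5: offset=11 data="HUbYo" -> buffer=wQBUu????UCHUbYoNzS
Fragment 6: offset=5 data="vgny" -> buffer=wQBUuvgnyUCHUbYoNzS

Answer: wQBUuvgnyUCHUbYoNzS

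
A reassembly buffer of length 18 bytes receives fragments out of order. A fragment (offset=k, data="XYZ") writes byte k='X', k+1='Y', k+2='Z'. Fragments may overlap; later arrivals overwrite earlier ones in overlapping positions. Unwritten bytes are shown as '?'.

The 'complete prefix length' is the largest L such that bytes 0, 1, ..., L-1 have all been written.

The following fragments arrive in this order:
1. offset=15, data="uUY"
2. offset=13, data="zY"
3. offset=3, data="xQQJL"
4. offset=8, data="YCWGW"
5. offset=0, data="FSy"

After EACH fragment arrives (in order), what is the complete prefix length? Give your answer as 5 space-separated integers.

Fragment 1: offset=15 data="uUY" -> buffer=???????????????uUY -> prefix_len=0
Fragment 2: offset=13 data="zY" -> buffer=?????????????zYuUY -> prefix_len=0
Fragment 3: offset=3 data="xQQJL" -> buffer=???xQQJL?????zYuUY -> prefix_len=0
Fragment 4: offset=8 data="YCWGW" -> buffer=???xQQJLYCWGWzYuUY -> prefix_len=0
Fragment 5: offset=0 data="FSy" -> buffer=FSyxQQJLYCWGWzYuUY -> prefix_len=18

Answer: 0 0 0 0 18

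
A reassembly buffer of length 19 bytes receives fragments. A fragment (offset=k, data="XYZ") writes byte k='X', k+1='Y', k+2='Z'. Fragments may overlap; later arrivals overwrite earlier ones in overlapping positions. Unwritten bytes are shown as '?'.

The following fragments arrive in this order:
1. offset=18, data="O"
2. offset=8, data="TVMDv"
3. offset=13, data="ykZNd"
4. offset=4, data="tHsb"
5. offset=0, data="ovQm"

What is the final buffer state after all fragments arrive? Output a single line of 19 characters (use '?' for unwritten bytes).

Fragment 1: offset=18 data="O" -> buffer=??????????????????O
Fragment 2: offset=8 data="TVMDv" -> buffer=????????TVMDv?????O
Fragment 3: offset=13 data="ykZNd" -> buffer=????????TVMDvykZNdO
Fragment 4: offset=4 data="tHsb" -> buffer=????tHsbTVMDvykZNdO
Fragment 5: offset=0 data="ovQm" -> buffer=ovQmtHsbTVMDvykZNdO

Answer: ovQmtHsbTVMDvykZNdO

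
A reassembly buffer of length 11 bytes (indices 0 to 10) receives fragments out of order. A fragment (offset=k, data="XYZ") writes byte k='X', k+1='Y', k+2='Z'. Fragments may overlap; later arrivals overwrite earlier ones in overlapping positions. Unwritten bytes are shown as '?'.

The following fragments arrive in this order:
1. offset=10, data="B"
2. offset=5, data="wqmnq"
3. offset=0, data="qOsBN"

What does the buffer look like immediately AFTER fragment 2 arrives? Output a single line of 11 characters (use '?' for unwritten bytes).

Answer: ?????wqmnqB

Derivation:
Fragment 1: offset=10 data="B" -> buffer=??????????B
Fragment 2: offset=5 data="wqmnq" -> buffer=?????wqmnqB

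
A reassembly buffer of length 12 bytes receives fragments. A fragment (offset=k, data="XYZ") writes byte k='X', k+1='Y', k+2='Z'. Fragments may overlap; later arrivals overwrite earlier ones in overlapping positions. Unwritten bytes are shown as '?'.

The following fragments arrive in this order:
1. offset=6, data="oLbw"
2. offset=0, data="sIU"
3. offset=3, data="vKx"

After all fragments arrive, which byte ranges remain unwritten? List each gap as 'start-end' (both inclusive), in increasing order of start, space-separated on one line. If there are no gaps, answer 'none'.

Answer: 10-11

Derivation:
Fragment 1: offset=6 len=4
Fragment 2: offset=0 len=3
Fragment 3: offset=3 len=3
Gaps: 10-11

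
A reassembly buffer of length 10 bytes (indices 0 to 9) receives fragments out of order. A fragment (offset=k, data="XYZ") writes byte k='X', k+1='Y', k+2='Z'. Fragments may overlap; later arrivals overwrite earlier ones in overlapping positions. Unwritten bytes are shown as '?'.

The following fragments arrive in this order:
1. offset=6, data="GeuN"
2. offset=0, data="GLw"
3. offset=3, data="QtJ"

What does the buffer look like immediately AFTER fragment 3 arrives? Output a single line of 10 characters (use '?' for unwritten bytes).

Fragment 1: offset=6 data="GeuN" -> buffer=??????GeuN
Fragment 2: offset=0 data="GLw" -> buffer=GLw???GeuN
Fragment 3: offset=3 data="QtJ" -> buffer=GLwQtJGeuN

Answer: GLwQtJGeuN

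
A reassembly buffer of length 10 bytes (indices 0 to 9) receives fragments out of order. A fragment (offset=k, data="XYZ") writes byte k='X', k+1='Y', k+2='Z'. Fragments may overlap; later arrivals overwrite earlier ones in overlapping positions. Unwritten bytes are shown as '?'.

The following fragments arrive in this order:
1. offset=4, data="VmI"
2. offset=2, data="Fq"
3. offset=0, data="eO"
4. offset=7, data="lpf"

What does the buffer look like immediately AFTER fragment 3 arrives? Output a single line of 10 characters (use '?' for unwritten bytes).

Fragment 1: offset=4 data="VmI" -> buffer=????VmI???
Fragment 2: offset=2 data="Fq" -> buffer=??FqVmI???
Fragment 3: offset=0 data="eO" -> buffer=eOFqVmI???

Answer: eOFqVmI???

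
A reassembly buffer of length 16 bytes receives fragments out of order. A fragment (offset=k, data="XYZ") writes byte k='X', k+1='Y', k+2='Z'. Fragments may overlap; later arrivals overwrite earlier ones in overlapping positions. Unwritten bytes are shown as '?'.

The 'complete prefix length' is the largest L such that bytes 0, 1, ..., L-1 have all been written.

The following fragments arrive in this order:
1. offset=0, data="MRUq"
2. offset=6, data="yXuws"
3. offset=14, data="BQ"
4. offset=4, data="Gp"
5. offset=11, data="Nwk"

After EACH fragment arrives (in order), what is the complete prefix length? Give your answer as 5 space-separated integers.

Fragment 1: offset=0 data="MRUq" -> buffer=MRUq???????????? -> prefix_len=4
Fragment 2: offset=6 data="yXuws" -> buffer=MRUq??yXuws????? -> prefix_len=4
Fragment 3: offset=14 data="BQ" -> buffer=MRUq??yXuws???BQ -> prefix_len=4
Fragment 4: offset=4 data="Gp" -> buffer=MRUqGpyXuws???BQ -> prefix_len=11
Fragment 5: offset=11 data="Nwk" -> buffer=MRUqGpyXuwsNwkBQ -> prefix_len=16

Answer: 4 4 4 11 16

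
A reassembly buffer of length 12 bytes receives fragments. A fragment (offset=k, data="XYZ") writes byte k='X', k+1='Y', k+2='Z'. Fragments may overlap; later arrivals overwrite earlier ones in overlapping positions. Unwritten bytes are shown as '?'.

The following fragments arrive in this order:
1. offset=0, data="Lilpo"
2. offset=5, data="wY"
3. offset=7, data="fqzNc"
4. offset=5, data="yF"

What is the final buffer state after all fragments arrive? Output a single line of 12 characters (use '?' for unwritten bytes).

Fragment 1: offset=0 data="Lilpo" -> buffer=Lilpo???????
Fragment 2: offset=5 data="wY" -> buffer=LilpowY?????
Fragment 3: offset=7 data="fqzNc" -> buffer=LilpowYfqzNc
Fragment 4: offset=5 data="yF" -> buffer=LilpoyFfqzNc

Answer: LilpoyFfqzNc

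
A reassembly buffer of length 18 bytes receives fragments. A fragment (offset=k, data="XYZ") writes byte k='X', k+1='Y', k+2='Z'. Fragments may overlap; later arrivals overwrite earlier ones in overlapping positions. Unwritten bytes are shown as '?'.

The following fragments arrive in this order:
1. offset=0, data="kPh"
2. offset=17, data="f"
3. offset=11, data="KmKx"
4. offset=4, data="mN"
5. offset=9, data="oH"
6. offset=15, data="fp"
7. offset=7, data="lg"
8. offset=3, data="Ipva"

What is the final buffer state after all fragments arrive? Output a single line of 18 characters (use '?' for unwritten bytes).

Fragment 1: offset=0 data="kPh" -> buffer=kPh???????????????
Fragment 2: offset=17 data="f" -> buffer=kPh??????????????f
Fragment 3: offset=11 data="KmKx" -> buffer=kPh????????KmKx??f
Fragment 4: offset=4 data="mN" -> buffer=kPh?mN?????KmKx??f
Fragment 5: offset=9 data="oH" -> buffer=kPh?mN???oHKmKx??f
Fragment 6: offset=15 data="fp" -> buffer=kPh?mN???oHKmKxfpf
Fragment 7: offset=7 data="lg" -> buffer=kPh?mN?lgoHKmKxfpf
Fragment 8: offset=3 data="Ipva" -> buffer=kPhIpvalgoHKmKxfpf

Answer: kPhIpvalgoHKmKxfpf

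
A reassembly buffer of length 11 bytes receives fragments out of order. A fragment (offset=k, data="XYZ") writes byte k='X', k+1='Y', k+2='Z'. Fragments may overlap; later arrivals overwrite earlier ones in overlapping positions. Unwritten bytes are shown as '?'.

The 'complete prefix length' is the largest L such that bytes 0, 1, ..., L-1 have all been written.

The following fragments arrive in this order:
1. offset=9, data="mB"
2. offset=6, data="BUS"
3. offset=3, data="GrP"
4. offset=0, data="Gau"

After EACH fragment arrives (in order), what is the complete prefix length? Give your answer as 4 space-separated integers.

Answer: 0 0 0 11

Derivation:
Fragment 1: offset=9 data="mB" -> buffer=?????????mB -> prefix_len=0
Fragment 2: offset=6 data="BUS" -> buffer=??????BUSmB -> prefix_len=0
Fragment 3: offset=3 data="GrP" -> buffer=???GrPBUSmB -> prefix_len=0
Fragment 4: offset=0 data="Gau" -> buffer=GauGrPBUSmB -> prefix_len=11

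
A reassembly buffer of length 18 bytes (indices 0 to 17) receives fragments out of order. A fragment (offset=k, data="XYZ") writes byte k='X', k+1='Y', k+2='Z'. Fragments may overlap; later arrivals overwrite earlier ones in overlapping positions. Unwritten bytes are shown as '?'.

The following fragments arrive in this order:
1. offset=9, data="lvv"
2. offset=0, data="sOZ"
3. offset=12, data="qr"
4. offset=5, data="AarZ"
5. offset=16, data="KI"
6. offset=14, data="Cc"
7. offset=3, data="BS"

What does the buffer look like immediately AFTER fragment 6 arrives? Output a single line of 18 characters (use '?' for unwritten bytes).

Fragment 1: offset=9 data="lvv" -> buffer=?????????lvv??????
Fragment 2: offset=0 data="sOZ" -> buffer=sOZ??????lvv??????
Fragment 3: offset=12 data="qr" -> buffer=sOZ??????lvvqr????
Fragment 4: offset=5 data="AarZ" -> buffer=sOZ??AarZlvvqr????
Fragment 5: offset=16 data="KI" -> buffer=sOZ??AarZlvvqr??KI
Fragment 6: offset=14 data="Cc" -> buffer=sOZ??AarZlvvqrCcKI

Answer: sOZ??AarZlvvqrCcKI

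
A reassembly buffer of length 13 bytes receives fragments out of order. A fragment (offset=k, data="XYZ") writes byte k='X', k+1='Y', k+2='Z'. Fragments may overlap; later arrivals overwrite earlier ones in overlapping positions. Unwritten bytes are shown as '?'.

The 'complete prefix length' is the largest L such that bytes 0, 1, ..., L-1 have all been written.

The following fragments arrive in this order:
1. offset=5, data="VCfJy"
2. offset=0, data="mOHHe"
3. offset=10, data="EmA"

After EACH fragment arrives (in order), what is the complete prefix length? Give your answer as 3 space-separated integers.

Fragment 1: offset=5 data="VCfJy" -> buffer=?????VCfJy??? -> prefix_len=0
Fragment 2: offset=0 data="mOHHe" -> buffer=mOHHeVCfJy??? -> prefix_len=10
Fragment 3: offset=10 data="EmA" -> buffer=mOHHeVCfJyEmA -> prefix_len=13

Answer: 0 10 13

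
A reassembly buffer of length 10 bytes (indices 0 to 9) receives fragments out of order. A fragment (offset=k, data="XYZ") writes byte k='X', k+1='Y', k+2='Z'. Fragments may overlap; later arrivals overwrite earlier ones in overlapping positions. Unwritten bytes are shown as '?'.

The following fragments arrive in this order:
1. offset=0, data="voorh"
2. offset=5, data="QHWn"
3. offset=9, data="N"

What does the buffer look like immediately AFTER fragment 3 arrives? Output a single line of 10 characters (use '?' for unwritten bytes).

Answer: voorhQHWnN

Derivation:
Fragment 1: offset=0 data="voorh" -> buffer=voorh?????
Fragment 2: offset=5 data="QHWn" -> buffer=voorhQHWn?
Fragment 3: offset=9 data="N" -> buffer=voorhQHWnN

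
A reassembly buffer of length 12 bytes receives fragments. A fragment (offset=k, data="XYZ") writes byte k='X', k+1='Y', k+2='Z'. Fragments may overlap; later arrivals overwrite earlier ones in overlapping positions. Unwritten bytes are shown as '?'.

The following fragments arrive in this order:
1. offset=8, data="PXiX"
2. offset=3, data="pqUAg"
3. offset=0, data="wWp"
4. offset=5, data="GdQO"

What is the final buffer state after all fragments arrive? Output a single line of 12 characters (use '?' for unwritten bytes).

Answer: wWppqGdQOXiX

Derivation:
Fragment 1: offset=8 data="PXiX" -> buffer=????????PXiX
Fragment 2: offset=3 data="pqUAg" -> buffer=???pqUAgPXiX
Fragment 3: offset=0 data="wWp" -> buffer=wWppqUAgPXiX
Fragment 4: offset=5 data="GdQO" -> buffer=wWppqGdQOXiX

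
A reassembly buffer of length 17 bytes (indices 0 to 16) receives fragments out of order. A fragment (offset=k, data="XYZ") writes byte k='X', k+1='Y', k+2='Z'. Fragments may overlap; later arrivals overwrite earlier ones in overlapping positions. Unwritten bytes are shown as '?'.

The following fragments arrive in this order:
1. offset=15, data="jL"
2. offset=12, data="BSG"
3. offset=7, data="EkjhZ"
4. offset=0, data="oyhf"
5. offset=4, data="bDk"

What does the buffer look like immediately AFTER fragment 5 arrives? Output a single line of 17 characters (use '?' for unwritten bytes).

Fragment 1: offset=15 data="jL" -> buffer=???????????????jL
Fragment 2: offset=12 data="BSG" -> buffer=????????????BSGjL
Fragment 3: offset=7 data="EkjhZ" -> buffer=???????EkjhZBSGjL
Fragment 4: offset=0 data="oyhf" -> buffer=oyhf???EkjhZBSGjL
Fragment 5: offset=4 data="bDk" -> buffer=oyhfbDkEkjhZBSGjL

Answer: oyhfbDkEkjhZBSGjL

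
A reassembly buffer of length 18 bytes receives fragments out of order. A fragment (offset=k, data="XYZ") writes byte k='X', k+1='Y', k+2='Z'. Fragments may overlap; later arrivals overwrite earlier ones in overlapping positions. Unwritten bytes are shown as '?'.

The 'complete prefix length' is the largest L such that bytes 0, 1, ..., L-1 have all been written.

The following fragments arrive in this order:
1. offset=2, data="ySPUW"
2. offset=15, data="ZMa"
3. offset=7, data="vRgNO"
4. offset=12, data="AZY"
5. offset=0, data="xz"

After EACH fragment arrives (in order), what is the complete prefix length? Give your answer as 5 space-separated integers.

Fragment 1: offset=2 data="ySPUW" -> buffer=??ySPUW??????????? -> prefix_len=0
Fragment 2: offset=15 data="ZMa" -> buffer=??ySPUW????????ZMa -> prefix_len=0
Fragment 3: offset=7 data="vRgNO" -> buffer=??ySPUWvRgNO???ZMa -> prefix_len=0
Fragment 4: offset=12 data="AZY" -> buffer=??ySPUWvRgNOAZYZMa -> prefix_len=0
Fragment 5: offset=0 data="xz" -> buffer=xzySPUWvRgNOAZYZMa -> prefix_len=18

Answer: 0 0 0 0 18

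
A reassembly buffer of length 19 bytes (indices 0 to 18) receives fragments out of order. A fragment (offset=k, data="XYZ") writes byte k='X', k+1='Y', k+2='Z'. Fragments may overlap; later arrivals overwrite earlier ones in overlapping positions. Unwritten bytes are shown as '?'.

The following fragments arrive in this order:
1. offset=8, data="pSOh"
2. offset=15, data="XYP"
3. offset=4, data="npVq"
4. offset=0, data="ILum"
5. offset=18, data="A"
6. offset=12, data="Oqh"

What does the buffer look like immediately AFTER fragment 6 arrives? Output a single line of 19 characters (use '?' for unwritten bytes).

Answer: ILumnpVqpSOhOqhXYPA

Derivation:
Fragment 1: offset=8 data="pSOh" -> buffer=????????pSOh???????
Fragment 2: offset=15 data="XYP" -> buffer=????????pSOh???XYP?
Fragment 3: offset=4 data="npVq" -> buffer=????npVqpSOh???XYP?
Fragment 4: offset=0 data="ILum" -> buffer=ILumnpVqpSOh???XYP?
Fragment 5: offset=18 data="A" -> buffer=ILumnpVqpSOh???XYPA
Fragment 6: offset=12 data="Oqh" -> buffer=ILumnpVqpSOhOqhXYPA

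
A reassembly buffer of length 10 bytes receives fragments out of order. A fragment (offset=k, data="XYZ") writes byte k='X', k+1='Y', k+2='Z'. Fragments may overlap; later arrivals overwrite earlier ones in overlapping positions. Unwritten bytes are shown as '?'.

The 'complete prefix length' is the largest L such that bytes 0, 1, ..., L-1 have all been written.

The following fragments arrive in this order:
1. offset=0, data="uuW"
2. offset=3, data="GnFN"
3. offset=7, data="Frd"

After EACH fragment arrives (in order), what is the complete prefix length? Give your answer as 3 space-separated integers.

Fragment 1: offset=0 data="uuW" -> buffer=uuW??????? -> prefix_len=3
Fragment 2: offset=3 data="GnFN" -> buffer=uuWGnFN??? -> prefix_len=7
Fragment 3: offset=7 data="Frd" -> buffer=uuWGnFNFrd -> prefix_len=10

Answer: 3 7 10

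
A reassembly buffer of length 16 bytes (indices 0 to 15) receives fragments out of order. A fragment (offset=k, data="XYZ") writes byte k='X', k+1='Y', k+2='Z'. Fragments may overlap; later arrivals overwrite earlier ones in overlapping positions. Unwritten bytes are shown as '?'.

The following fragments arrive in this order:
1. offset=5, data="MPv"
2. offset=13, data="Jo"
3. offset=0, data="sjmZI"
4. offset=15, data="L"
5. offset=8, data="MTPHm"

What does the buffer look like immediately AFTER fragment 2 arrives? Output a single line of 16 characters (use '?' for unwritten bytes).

Answer: ?????MPv?????Jo?

Derivation:
Fragment 1: offset=5 data="MPv" -> buffer=?????MPv????????
Fragment 2: offset=13 data="Jo" -> buffer=?????MPv?????Jo?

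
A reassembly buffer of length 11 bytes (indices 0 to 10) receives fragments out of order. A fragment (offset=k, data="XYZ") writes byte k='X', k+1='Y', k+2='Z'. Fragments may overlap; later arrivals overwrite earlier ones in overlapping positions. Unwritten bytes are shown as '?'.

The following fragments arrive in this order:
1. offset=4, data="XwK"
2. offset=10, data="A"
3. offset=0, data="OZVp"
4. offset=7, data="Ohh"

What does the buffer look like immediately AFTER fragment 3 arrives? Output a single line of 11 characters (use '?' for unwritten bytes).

Answer: OZVpXwK???A

Derivation:
Fragment 1: offset=4 data="XwK" -> buffer=????XwK????
Fragment 2: offset=10 data="A" -> buffer=????XwK???A
Fragment 3: offset=0 data="OZVp" -> buffer=OZVpXwK???A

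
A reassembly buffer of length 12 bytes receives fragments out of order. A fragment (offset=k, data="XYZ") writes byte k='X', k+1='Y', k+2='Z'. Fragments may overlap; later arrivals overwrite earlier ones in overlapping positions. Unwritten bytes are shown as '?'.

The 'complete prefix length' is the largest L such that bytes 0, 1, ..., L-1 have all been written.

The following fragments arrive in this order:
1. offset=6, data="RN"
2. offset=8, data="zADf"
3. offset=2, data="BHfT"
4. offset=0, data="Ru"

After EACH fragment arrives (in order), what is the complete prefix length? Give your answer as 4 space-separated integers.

Answer: 0 0 0 12

Derivation:
Fragment 1: offset=6 data="RN" -> buffer=??????RN???? -> prefix_len=0
Fragment 2: offset=8 data="zADf" -> buffer=??????RNzADf -> prefix_len=0
Fragment 3: offset=2 data="BHfT" -> buffer=??BHfTRNzADf -> prefix_len=0
Fragment 4: offset=0 data="Ru" -> buffer=RuBHfTRNzADf -> prefix_len=12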